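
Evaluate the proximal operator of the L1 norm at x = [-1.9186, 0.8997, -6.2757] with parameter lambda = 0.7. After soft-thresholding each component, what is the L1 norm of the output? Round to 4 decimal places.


Soft-thresholding with lambda = 0.7:
prox(-1.9186) = sign(-1.9186)*max(|-1.9186| - 0.7, 0) = -1.2186
prox(0.8997) = sign(0.8997)*max(|0.8997| - 0.7, 0) = 0.1997
prox(-6.2757) = sign(-6.2757)*max(|-6.2757| - 0.7, 0) = -5.5757
prox(x) = [-1.2186, 0.1997, -5.5757]
||prox(x)||_1 = 1.2186 + 0.1997 + 5.5757 = 6.994


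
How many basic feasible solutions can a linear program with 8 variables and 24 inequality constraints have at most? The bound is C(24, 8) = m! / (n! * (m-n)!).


Each vertex corresponds to some choice of n active constraints out of m, so the number of vertices is at most C(m, n) = m! / (n!(m-n)!).
m = 24, n = 8
Numerator: 24 * 23 * 22 * 21 * 20 * 19 * 18 * 17
Denominator: 8! = 40320
C(24, 8) = 735471


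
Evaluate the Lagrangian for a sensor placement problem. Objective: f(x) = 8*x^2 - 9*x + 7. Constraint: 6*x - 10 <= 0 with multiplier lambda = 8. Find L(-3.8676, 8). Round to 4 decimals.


Step 1: Evaluate f(x).
f(-3.8676) = 8*(-3.8676)^2 - 9*(-3.8676) + 7 = 161.475
Step 2: Evaluate g(x).
g(-3.8676) = 6*-3.8676 - 10 = -33.2056
Step 3: Compute Lagrangian.
L = 161.475 + 8*-33.2056 = -104.1698


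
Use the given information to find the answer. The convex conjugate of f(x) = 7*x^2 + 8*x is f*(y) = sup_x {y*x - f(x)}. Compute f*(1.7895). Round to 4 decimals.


f*(y) = sup_x {y*x - a*x^2 - b*x} = sup_x {(y-b)*x - a*x^2}
FOC: (y - b) - 2a*x = 0 => x* = (y - b)/(2a)
x* = (1.7895 - 8)/(2*7) = -0.4436
f*(1.7895) = (y-b)^2/(4a) = (1.7895 - 8)^2/(4*7)
= 38.5703/28 = 1.3775


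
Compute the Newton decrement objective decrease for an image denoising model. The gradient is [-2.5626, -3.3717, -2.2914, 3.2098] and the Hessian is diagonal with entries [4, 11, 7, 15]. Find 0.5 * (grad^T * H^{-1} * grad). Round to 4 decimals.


Step 1: H is diagonal, so H^(-1) * g = [-0.6407, -0.3065, -0.3273, 0.214].
Step 2: g^T H^(-1) g = sum_i g_i^2 / H_ii
  = (-2.5626)^2/4 + (-3.3717)^2/11 + (-2.2914)^2/7 + (3.2098)^2/15
  = 1.6417 + 1.0335 + 0.7501 + 0.6869 = 4.1121
Step 3: Objective decrease = 0.5 * g^T H^(-1) g = 2.0561


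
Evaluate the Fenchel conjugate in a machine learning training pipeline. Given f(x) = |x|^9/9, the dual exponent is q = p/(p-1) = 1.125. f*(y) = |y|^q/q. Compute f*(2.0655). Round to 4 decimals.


The conjugate exponent q satisfies 1/p + 1/q = 1.
p = 9, so q = 9/(9 - 1) = 1.125
|y|^q = 2.0655^1.125 = 2.2615
f*(2.0655) = 2.2615 / 1.125 = 2.0103


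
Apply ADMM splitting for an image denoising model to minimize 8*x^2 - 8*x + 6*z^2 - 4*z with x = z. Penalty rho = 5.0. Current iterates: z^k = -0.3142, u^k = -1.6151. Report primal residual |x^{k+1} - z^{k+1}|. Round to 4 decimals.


ADMM iteration with rho = 5.0, z^k = -0.3142, u^k = -1.6151
Step 1: x-update.
Minimize 8*x^2 - 8*x + (5.0/2)*(x + 0.3142 - 1.6151)^2
FOC: (2*8 + 5.0)*x = 8 + 5.0*(-0.3142 + 1.6151)
x^{k+1} = 0.6907
Step 2: z-update.
Minimize 6*z^2 - 4*z + (5.0/2)*(0.6907 - z - 1.6151)^2
FOC: (2*6 + 5.0)*z = 4 + 5.0*(0.6907 - 1.6151)
z^{k+1} = -0.0366
Step 3: u-update.
u^{k+1} = -1.6151 + 0.6907 + 0.0366 = -0.8878
Step 4: Primal residual = |0.6907 + 0.0366| = 0.7273


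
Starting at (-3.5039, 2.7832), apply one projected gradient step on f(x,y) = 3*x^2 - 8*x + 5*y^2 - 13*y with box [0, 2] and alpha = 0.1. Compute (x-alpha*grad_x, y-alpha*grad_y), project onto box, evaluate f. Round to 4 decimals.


Step 1: Compute gradient at (-3.5039, 2.7832).
grad_x = 2*3*-3.5039 - 8 = -29.0234
grad_y = 2*5*2.7832 - 13 = 14.832
Step 2: Gradient step.
x_raw = -3.5039 - 0.1*-29.0234 = -0.6016
y_raw = 2.7832 - 0.1*14.832 = 1.3
Step 3: Project onto [0, 2].
x_proj = clip(-0.6016) = 0.0
y_proj = clip(1.3) = 1.3
Step 4: Evaluate f.
f(0.0, 1.3) = -8.45


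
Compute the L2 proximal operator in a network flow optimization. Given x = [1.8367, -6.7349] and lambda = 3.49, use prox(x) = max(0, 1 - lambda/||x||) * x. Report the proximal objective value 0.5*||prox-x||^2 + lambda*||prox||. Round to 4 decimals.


Step 1: Compute ||x||.
||x|| = 6.9809
Step 2: Compute scaling factor.
scale = max(0, 1 - 3.49/6.9809) = 0.5001
Step 3: prox(x) = [0.9185, -3.3679]
||prox(x)|| = 3.4909
Step 4: Proximal objective.
0.5*||prox-x||^2 = 6.0901
lambda*||prox|| = 12.1832
Total = 18.2731


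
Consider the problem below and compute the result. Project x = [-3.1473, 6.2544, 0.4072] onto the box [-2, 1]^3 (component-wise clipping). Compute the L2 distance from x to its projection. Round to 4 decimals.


Project each component onto [-2, 1].
clip(-3.1473) = -2.0, clip(6.2544) = 1.0, clip(0.4072) = 0.4072
Projection = [-2.0, 1.0, 0.4072]
Squared diffs: [1.3163, 27.6087, 0.0]
Distance = sqrt(28.925) = 5.3782


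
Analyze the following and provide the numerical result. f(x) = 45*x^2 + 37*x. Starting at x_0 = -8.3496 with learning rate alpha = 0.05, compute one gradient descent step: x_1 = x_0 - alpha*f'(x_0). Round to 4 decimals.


We compute the gradient at x_0 and apply the update.
f'(x) = 90*x + 37
f'(-8.3496) = 90*-8.3496 + 37 = -714.464
x_1 = -8.3496 - 0.05*-714.464 = 27.3736


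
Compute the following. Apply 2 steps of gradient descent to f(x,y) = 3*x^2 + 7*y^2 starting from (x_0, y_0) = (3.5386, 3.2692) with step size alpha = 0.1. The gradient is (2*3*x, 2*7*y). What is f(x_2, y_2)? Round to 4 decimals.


Gradient descent on f(x,y) = 3*x^2 + 7*y^2.
Starting point: (3.5386, 3.2692), alpha = 0.1
Step 1: grad_x = 2*3*3.5386 = 21.2316, grad_y = 2*7*3.2692 = 45.7688
  x_1 = 3.5386 - 0.1*21.2316 = 1.4154
  y_1 = 3.2692 - 0.1*45.7688 = -1.3077
Step 2: grad_x = 2*3*1.4154 = 8.4926, grad_y = 2*7*-1.3077 = -18.3075
  x_2 = 1.4154 - 0.1*8.4926 = 0.5662
  y_2 = -1.3077 - 0.1*-18.3075 = 0.5231
f(0.5662, 0.5231) = 3*0.5662^2 + 7*0.5231^2 = 2.8769


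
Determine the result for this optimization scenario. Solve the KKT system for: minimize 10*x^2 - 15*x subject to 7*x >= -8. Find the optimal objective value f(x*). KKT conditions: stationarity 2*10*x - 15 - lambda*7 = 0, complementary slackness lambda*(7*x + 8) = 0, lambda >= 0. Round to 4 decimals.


Step 1: Try lambda = 0 (constraint inactive).
Stationarity: 2*10*x - 15 = 0
x* = 15/(2*10) = 0.75
Check constraint: 7*0.75 = 5.25 >= -8 -- satisfied.
Step 2: Compute optimal value.
f(x*) = 10*0.75^2 - 15*0.75 = -5.625


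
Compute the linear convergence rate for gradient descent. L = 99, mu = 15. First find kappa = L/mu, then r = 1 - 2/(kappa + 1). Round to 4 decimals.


Step 1: Compute the condition number.
kappa = L/mu = 99/15 = 6.6
Step 2: Compute the convergence rate.
r = 1 - 2/(kappa + 1) = 1 - 2*mu/(L + mu) = (L - mu)/(L + mu) = 84/114 = 0.7368


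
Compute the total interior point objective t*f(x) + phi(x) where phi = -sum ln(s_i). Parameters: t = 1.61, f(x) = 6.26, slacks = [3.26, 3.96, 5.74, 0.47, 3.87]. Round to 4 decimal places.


Step 1: Compute log-barrier.
ln values: [1.1817, 1.3762, 1.7475, -0.755, 1.3533]
phi = -(1.1817 + 1.3762 + 1.7475 - 0.755 + 1.3533) = -4.9037
Step 2: Compute augmented objective.
t*f(x) = 1.61*6.26 = 10.0786
Total = 10.0786 - 4.9037 = 5.1749


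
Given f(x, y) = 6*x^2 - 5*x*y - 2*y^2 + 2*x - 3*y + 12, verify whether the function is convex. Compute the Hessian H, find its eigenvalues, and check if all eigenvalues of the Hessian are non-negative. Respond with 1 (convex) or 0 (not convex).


The Hessian of f(x,y) = 6*x^2 - 5*x*y - 2*y^2 + 2*x - 3*y + 12 is:
H = [[12, -5], [-5, -4]]
Trace = 12 - 4 = 8
Determinant = 12*-4 - (-5)^2 = -73
Discriminant = (8)^2 - 4*-73 = 356.0
Eigenvalues: lambda_1 = -5.434, lambda_2 = 13.434
The function is not convex.

0


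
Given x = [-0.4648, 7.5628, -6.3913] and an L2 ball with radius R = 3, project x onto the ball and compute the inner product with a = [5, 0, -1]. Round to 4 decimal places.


Step 1: Compute ||x|| (intermediates to 6 decimals).
||x|| = sqrt((-0.4648)^2 + 7.5628^2 + (-6.3913)^2) = 9.912653
Step 2: Project.
Since ||x|| > R, scale = R/||x|| = 3/9.912653 = 0.302644, proj(x) = scale * x
proj(x) = [-0.140669, 2.288836, -1.934289]
Step 3: Dot product.
a^T * proj(x) = 5*(-0.140669) + 0*2.288836 - 1*(-1.934289) = 1.2309


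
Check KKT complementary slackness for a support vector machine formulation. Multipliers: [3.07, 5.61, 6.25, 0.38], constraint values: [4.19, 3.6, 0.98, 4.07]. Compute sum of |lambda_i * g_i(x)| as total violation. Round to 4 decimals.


KKT complementary slackness check:
lambda_1 * g_1 = 3.07 * 4.19 = 12.8633
lambda_2 * g_2 = 5.61 * 3.6 = 20.196
lambda_3 * g_3 = 6.25 * 0.98 = 6.125
lambda_4 * g_4 = 0.38 * 4.07 = 1.5466
Total violation = 12.8633 + 20.196 + 6.125 + 1.5466 = 40.7309


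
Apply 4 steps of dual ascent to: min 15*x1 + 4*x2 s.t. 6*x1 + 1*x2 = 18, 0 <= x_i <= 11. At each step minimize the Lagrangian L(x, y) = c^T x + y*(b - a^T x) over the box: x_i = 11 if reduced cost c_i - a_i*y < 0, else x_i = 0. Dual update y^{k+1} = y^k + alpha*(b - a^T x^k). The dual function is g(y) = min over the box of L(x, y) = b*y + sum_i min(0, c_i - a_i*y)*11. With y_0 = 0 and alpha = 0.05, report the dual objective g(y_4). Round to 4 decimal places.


Dual ascent for LP: min 15*x1 + 4*x2, 6*x1 + 1*x2 = 18, 0 <= x_i <= 11
Step 1: y^k = 0.0, reduced costs: (15.0, 4.0)
  x^k = (0.0, 0.0), subgradient = b - a^T x = 18.0
  y^{k+1} = 0.0 + 0.05*18.0 = 0.9
Step 2: y^k = 0.9, reduced costs: (9.6, 3.1)
  x^k = (0.0, 0.0), subgradient = b - a^T x = 18.0
  y^{k+1} = 0.9 + 0.05*18.0 = 1.8
Step 3: y^k = 1.8, reduced costs: (4.2, 2.2)
  x^k = (0.0, 0.0), subgradient = b - a^T x = 18.0
  y^{k+1} = 1.8 + 0.05*18.0 = 2.7
Step 4: y^k = 2.7, reduced costs: (-1.2, 1.3)
  x^k = (11.0, 0.0), subgradient = b - a^T x = -48.0
  y^{k+1} = 2.7 + 0.05*-48.0 = 0.3
Dual objective at y_4 = 0.3: reduced costs (13.2, 3.7), box minimizer x = (0.0, 0.0)
g(y_4) = b*y + (c1 - a1*y)*x1 + (c2 - a2*y)*x2 = 18*0.3 + 13.2*0.0 + 3.7*0.0 = 5.4 + 0.0 + 0.0 = 5.4


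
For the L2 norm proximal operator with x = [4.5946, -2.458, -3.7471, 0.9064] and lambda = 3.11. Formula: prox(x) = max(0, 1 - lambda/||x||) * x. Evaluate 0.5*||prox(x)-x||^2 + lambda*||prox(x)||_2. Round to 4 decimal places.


Step 1: Compute ||x||.
||x|| = 6.4819
Step 2: Compute scaling factor.
scale = max(0, 1 - 3.11/6.4819) = 0.5202
Step 3: prox(x) = [2.3901, -1.2786, -1.9492, 0.4715]
||prox(x)|| = 3.3719
Step 4: Proximal objective.
0.5*||prox-x||^2 = 4.8361
lambda*||prox|| = 10.4866
Total = 15.3225


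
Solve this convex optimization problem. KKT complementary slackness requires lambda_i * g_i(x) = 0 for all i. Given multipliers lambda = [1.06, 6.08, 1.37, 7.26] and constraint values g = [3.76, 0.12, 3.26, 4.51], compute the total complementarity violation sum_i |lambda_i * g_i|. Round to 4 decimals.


KKT complementary slackness check:
lambda_1 * g_1 = 1.06 * 3.76 = 3.9856
lambda_2 * g_2 = 6.08 * 0.12 = 0.7296
lambda_3 * g_3 = 1.37 * 3.26 = 4.4662
lambda_4 * g_4 = 7.26 * 4.51 = 32.7426
Total violation = 3.9856 + 0.7296 + 4.4662 + 32.7426 = 41.924


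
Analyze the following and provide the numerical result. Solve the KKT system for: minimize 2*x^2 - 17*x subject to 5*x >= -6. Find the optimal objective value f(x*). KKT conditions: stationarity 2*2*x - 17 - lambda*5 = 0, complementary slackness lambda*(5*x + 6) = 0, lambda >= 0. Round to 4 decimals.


Step 1: Try lambda = 0 (constraint inactive).
Stationarity: 2*2*x - 17 = 0
x* = 17/(2*2) = 4.25
Check constraint: 5*4.25 = 21.25 >= -6 -- satisfied.
Step 2: Compute optimal value.
f(x*) = 2*4.25^2 - 17*4.25 = -36.125


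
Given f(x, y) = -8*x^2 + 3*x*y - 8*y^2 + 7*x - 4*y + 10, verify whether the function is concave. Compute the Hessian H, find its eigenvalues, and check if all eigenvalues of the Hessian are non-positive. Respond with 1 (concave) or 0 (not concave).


The Hessian of f(x,y) = -8*x^2 + 3*x*y - 8*y^2 + 7*x - 4*y + 10 is:
H = [[-16, 3], [3, -16]]
Trace = -16 - 16 = -32
Determinant = -16*-16 - (3)^2 = 247
Discriminant = (-32)^2 - 4*247 = 36.0
Eigenvalues: lambda_1 = -19.0, lambda_2 = -13.0
The function is concave.

1


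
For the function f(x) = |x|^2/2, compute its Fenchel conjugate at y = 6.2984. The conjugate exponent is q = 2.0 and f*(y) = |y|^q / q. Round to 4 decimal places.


The conjugate exponent q satisfies 1/p + 1/q = 1.
p = 2, so q = 2/(2 - 1) = 2.0
|y|^q = 6.2984^2.0 = 39.6698
f*(6.2984) = 39.6698 / 2.0 = 19.8349


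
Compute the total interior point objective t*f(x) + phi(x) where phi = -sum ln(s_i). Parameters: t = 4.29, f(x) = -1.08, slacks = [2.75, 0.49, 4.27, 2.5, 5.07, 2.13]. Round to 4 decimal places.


Step 1: Compute log-barrier.
ln values: [1.0116, -0.7133, 1.4516, 0.9163, 1.6233, 0.7561]
phi = -(1.0116 - 0.7133 + 1.4516 + 0.9163 + 1.6233 + 0.7561) = -5.0456
Step 2: Compute augmented objective.
t*f(x) = 4.29*-1.08 = -4.6332
Total = -4.6332 - 5.0456 = -9.6788


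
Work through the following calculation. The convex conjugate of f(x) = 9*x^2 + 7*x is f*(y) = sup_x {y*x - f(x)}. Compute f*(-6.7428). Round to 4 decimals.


f*(y) = sup_x {y*x - a*x^2 - b*x} = sup_x {(y-b)*x - a*x^2}
FOC: (y - b) - 2a*x = 0 => x* = (y - b)/(2a)
x* = (-6.7428 - 7)/(2*9) = -0.7635
f*(-6.7428) = (y-b)^2/(4a) = (-6.7428 - 7)^2/(4*9)
= 188.8646/36 = 5.2462


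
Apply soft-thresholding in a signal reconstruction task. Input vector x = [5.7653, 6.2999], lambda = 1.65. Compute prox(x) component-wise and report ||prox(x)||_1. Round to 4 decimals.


Soft-thresholding with lambda = 1.65:
prox(5.7653) = sign(5.7653)*max(|5.7653| - 1.65, 0) = 4.1153
prox(6.2999) = sign(6.2999)*max(|6.2999| - 1.65, 0) = 4.6499
prox(x) = [4.1153, 4.6499]
||prox(x)||_1 = 4.1153 + 4.6499 = 8.7652


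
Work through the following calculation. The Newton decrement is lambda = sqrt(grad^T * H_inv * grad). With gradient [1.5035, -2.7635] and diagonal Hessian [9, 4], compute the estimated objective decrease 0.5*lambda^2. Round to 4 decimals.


Step 1: H is diagonal, so H^(-1) * g = [0.1671, -0.6909].
Step 2: g^T H^(-1) g = sum_i g_i^2 / H_ii
  = (1.5035)^2/9 + (-2.7635)^2/4
  = 0.2512 + 1.9092 = 2.1604
Step 3: Objective decrease = 0.5 * g^T H^(-1) g = 1.0802


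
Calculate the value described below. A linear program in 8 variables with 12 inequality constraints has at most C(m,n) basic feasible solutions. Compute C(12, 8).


Each vertex corresponds to some choice of n active constraints out of m, so the number of vertices is at most C(m, n) = m! / (n!(m-n)!).
m = 12, n = 8
Numerator: 12 * 11 * 10 * 9 * 8 * 7 * 6 * 5
Denominator: 8! = 40320
C(12, 8) = 495


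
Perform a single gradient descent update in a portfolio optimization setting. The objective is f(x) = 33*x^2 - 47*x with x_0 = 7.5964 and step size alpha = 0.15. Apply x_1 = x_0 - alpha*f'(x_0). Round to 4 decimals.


We compute the gradient at x_0 and apply the update.
f'(x) = 66*x - 47
f'(7.5964) = 66*7.5964 - 47 = 454.3624
x_1 = 7.5964 - 0.15*454.3624 = -60.558


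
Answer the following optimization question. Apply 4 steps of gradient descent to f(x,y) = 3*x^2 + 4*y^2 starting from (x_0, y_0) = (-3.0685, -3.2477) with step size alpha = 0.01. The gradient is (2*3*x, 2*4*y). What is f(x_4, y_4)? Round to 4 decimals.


Gradient descent on f(x,y) = 3*x^2 + 4*y^2.
Starting point: (-3.0685, -3.2477), alpha = 0.01
Step 1: grad_x = 2*3*-3.0685 = -18.411, grad_y = 2*4*-3.2477 = -25.9816
  x_1 = -3.0685 - 0.01*-18.411 = -2.8844
  y_1 = -3.2477 - 0.01*-25.9816 = -2.9879
Step 2: grad_x = 2*3*-2.8844 = -17.3063, grad_y = 2*4*-2.9879 = -23.9031
  x_2 = -2.8844 - 0.01*-17.3063 = -2.7113
  y_2 = -2.9879 - 0.01*-23.9031 = -2.7489
Step 3: grad_x = 2*3*-2.7113 = -16.268, grad_y = 2*4*-2.7489 = -21.9908
  x_3 = -2.7113 - 0.01*-16.268 = -2.5486
  y_3 = -2.7489 - 0.01*-21.9908 = -2.5289
Step 4: grad_x = 2*3*-2.5486 = -15.2919, grad_y = 2*4*-2.5289 = -20.2316
  x_4 = -2.5486 - 0.01*-15.2919 = -2.3957
  y_4 = -2.5289 - 0.01*-20.2316 = -2.3266
f(-2.3957, -2.3266) = 3*(-2.3957)^2 + 4*(-2.3266)^2 = 38.8714


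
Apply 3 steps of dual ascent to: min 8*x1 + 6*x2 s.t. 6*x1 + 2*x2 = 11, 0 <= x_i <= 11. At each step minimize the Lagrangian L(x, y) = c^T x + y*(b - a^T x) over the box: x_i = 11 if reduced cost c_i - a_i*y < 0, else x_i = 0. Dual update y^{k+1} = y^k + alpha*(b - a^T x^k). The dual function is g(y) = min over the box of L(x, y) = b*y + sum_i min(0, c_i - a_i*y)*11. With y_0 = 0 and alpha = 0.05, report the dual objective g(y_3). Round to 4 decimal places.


Dual ascent for LP: min 8*x1 + 6*x2, 6*x1 + 2*x2 = 11, 0 <= x_i <= 11
Step 1: y^k = 0.0, reduced costs: (8.0, 6.0)
  x^k = (0.0, 0.0), subgradient = b - a^T x = 11.0
  y^{k+1} = 0.0 + 0.05*11.0 = 0.55
Step 2: y^k = 0.55, reduced costs: (4.7, 4.9)
  x^k = (0.0, 0.0), subgradient = b - a^T x = 11.0
  y^{k+1} = 0.55 + 0.05*11.0 = 1.1
Step 3: y^k = 1.1, reduced costs: (1.4, 3.8)
  x^k = (0.0, 0.0), subgradient = b - a^T x = 11.0
  y^{k+1} = 1.1 + 0.05*11.0 = 1.65
Dual objective at y_3 = 1.65: reduced costs (-1.9, 2.7), box minimizer x = (11.0, 0.0)
g(y_3) = b*y + (c1 - a1*y)*x1 + (c2 - a2*y)*x2 = 11*1.65 + (-1.9)*11.0 + 2.7*0.0 = 18.15 - 20.9 + 0.0 = -2.75


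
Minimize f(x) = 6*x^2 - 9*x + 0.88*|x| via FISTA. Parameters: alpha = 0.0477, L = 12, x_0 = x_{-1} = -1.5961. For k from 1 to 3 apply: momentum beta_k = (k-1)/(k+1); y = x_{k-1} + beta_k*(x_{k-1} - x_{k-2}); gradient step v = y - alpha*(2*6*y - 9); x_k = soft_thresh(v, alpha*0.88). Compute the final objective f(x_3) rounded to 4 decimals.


FISTA on f(x) = 6*x^2 - 9*x + 0.88*|x|
L = 12, alpha = 0.0477
Iteration 1: beta = 0.0, y = -1.5961 + 0.0*(-1.5961 + 1.5961) = -1.5961
  grad(y) = -28.1532, v = y - alpha*grad = -0.2532
  prox(v) = soft_thresh(-0.2532, 0.042) = -0.2112
Iteration 2: beta = 0.3333, y = -0.2112 + 0.3333*(-0.2112 + 1.5961) = 0.2504
  grad(y) = -5.9951, v = y - alpha*grad = 0.5364
  prox(v) = soft_thresh(0.5364, 0.042) = 0.4944
Iteration 3: beta = 0.5, y = 0.4944 + 0.5*(0.4944 + 0.2112) = 0.8472
  grad(y) = 1.1665, v = y - alpha*grad = 0.7916
  prox(v) = soft_thresh(0.7916, 0.042) = 0.7496
f(x_3) = 6*0.7496^2 - 9*0.7496 + 0.88*|0.7496| = -2.7154


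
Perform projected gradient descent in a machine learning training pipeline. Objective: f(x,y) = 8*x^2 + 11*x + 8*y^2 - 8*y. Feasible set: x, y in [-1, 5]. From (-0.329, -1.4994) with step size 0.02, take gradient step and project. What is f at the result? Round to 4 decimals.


Step 1: Compute gradient at (-0.329, -1.4994).
grad_x = 2*8*-0.329 + 11 = 5.736
grad_y = 2*8*-1.4994 - 8 = -31.9904
Step 2: Gradient step.
x_raw = -0.329 - 0.02*5.736 = -0.4437
y_raw = -1.4994 - 0.02*-31.9904 = -0.8596
Step 3: Project onto [-1, 5].
x_proj = clip(-0.4437) = -0.4437
y_proj = clip(-0.8596) = -0.8596
Step 4: Evaluate f.
f(-0.4437, -0.8596) = 9.4821


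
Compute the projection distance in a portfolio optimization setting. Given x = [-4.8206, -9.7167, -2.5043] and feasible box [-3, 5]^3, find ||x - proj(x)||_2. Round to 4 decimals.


Project each component onto [-3, 5].
clip(-4.8206) = -3.0, clip(-9.7167) = -3.0, clip(-2.5043) = -2.5043
Projection = [-3.0, -3.0, -2.5043]
Squared diffs: [3.3146, 45.1141, 0.0]
Distance = sqrt(48.4287) = 6.9591


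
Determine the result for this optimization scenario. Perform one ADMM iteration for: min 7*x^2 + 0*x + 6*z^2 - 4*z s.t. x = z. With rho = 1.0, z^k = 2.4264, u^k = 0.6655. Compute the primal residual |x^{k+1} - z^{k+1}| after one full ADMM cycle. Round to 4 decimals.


ADMM iteration with rho = 1.0, z^k = 2.4264, u^k = 0.6655
Step 1: x-update.
Minimize 7*x^2 + 0*x + (1.0/2)*(x - 2.4264 + 0.6655)^2
FOC: (2*7 + 1.0)*x = 0 + 1.0*(2.4264 - 0.6655)
x^{k+1} = 0.1174
Step 2: z-update.
Minimize 6*z^2 - 4*z + (1.0/2)*(0.1174 - z + 0.6655)^2
FOC: (2*6 + 1.0)*z = 4 + 1.0*(0.1174 + 0.6655)
z^{k+1} = 0.3679
Step 3: u-update.
u^{k+1} = 0.6655 + 0.1174 - 0.3679 = 0.415
Step 4: Primal residual = |0.1174 - 0.3679| = 0.2505


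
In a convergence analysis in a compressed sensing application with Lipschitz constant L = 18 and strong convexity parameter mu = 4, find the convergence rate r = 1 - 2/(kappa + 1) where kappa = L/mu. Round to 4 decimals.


Step 1: Compute the condition number.
kappa = L/mu = 18/4 = 4.5
Step 2: Compute the convergence rate.
r = 1 - 2/(kappa + 1) = 1 - 2*mu/(L + mu) = (L - mu)/(L + mu) = 14/22 = 0.6364


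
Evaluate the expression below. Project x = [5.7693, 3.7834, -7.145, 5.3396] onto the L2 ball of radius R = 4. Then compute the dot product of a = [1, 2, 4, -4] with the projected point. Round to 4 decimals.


Step 1: Compute ||x|| (intermediates to 6 decimals).
||x|| = sqrt(5.7693^2 + 3.7834^2 + (-7.145)^2 + 5.3396^2) = 11.276582
Step 2: Project.
Since ||x|| > R, scale = R/||x|| = 4/11.276582 = 0.354717, proj(x) = scale * x
proj(x) = [2.046469, 1.342036, -2.534453, 1.894047]
Step 3: Dot product.
a^T * proj(x) = 1*2.046469 + 2*1.342036 + 4*(-2.534453) - 4*1.894047 = -12.9835


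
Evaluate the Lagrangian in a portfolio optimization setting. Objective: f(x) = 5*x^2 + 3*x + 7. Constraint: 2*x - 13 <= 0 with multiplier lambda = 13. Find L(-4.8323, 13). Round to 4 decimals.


Step 1: Evaluate f(x).
f(-4.8323) = 5*(-4.8323)^2 + 3*(-4.8323) + 7 = 109.2587
Step 2: Evaluate g(x).
g(-4.8323) = 2*-4.8323 - 13 = -22.6646
Step 3: Compute Lagrangian.
L = 109.2587 + 13*-22.6646 = -185.3811


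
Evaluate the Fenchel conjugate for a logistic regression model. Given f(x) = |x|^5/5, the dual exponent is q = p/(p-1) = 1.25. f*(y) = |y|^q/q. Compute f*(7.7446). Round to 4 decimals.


The conjugate exponent q satisfies 1/p + 1/q = 1.
p = 5, so q = 5/(5 - 1) = 1.25
|y|^q = 7.7446^1.25 = 12.9196
f*(7.7446) = 12.9196 / 1.25 = 10.3357


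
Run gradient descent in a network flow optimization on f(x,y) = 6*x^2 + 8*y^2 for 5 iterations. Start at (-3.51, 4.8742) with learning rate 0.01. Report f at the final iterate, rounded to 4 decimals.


Gradient descent on f(x,y) = 6*x^2 + 8*y^2.
Starting point: (-3.51, 4.8742), alpha = 0.01
Step 1: grad_x = 2*6*-3.51 = -42.12, grad_y = 2*8*4.8742 = 77.9872
  x_1 = -3.51 - 0.01*-42.12 = -3.0888
  y_1 = 4.8742 - 0.01*77.9872 = 4.0943
Step 2: grad_x = 2*6*-3.0888 = -37.0656, grad_y = 2*8*4.0943 = 65.5092
  x_2 = -3.0888 - 0.01*-37.0656 = -2.7181
  y_2 = 4.0943 - 0.01*65.5092 = 3.4392
Step 3: grad_x = 2*6*-2.7181 = -32.6177, grad_y = 2*8*3.4392 = 55.0278
  x_3 = -2.7181 - 0.01*-32.6177 = -2.392
  y_3 = 3.4392 - 0.01*55.0278 = 2.889
Step 4: grad_x = 2*6*-2.392 = -28.7036, grad_y = 2*8*2.889 = 46.2233
  x_4 = -2.392 - 0.01*-28.7036 = -2.1049
  y_4 = 2.889 - 0.01*46.2233 = 2.4267
Step 5: grad_x = 2*6*-2.1049 = -25.2592, grad_y = 2*8*2.4267 = 38.8276
  x_5 = -2.1049 - 0.01*-25.2592 = -1.8523
  y_5 = 2.4267 - 0.01*38.8276 = 2.0384
f(-1.8523, 2.0384) = 6*(-1.8523)^2 + 8*2.0384^2 = 53.8291


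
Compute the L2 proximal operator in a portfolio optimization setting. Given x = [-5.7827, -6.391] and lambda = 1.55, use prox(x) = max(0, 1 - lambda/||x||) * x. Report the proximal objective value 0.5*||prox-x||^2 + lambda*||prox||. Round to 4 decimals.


Step 1: Compute ||x||.
||x|| = 8.6188
Step 2: Compute scaling factor.
scale = max(0, 1 - 1.55/8.6188) = 0.8202
Step 3: prox(x) = [-4.7427, -5.2417]
||prox(x)|| = 7.0688
Step 4: Proximal objective.
0.5*||prox-x||^2 = 1.2013
lambda*||prox|| = 10.9566
Total = 12.158


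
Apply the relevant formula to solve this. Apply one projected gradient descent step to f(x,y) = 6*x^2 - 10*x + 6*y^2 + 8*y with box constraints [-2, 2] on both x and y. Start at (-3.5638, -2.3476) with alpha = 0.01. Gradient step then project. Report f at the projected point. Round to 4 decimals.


Step 1: Compute gradient at (-3.5638, -2.3476).
grad_x = 2*6*-3.5638 - 10 = -52.7656
grad_y = 2*6*-2.3476 + 8 = -20.1712
Step 2: Gradient step.
x_raw = -3.5638 - 0.01*-52.7656 = -3.0361
y_raw = -2.3476 - 0.01*-20.1712 = -2.1459
Step 3: Project onto [-2, 2].
x_proj = clip(-3.0361) = -2.0
y_proj = clip(-2.1459) = -2.0
Step 4: Evaluate f.
f(-2.0, -2.0) = 52.0


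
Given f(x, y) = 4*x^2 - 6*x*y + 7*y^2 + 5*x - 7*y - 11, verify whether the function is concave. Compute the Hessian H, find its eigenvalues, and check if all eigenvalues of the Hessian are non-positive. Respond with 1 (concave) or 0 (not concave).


The Hessian of f(x,y) = 4*x^2 - 6*x*y + 7*y^2 + 5*x - 7*y - 11 is:
H = [[8, -6], [-6, 14]]
Trace = 8 + 14 = 22
Determinant = 8*14 - (-6)^2 = 76
Discriminant = (22)^2 - 4*76 = 180.0
Eigenvalues: lambda_1 = 4.2918, lambda_2 = 17.7082
The function is not concave.

0


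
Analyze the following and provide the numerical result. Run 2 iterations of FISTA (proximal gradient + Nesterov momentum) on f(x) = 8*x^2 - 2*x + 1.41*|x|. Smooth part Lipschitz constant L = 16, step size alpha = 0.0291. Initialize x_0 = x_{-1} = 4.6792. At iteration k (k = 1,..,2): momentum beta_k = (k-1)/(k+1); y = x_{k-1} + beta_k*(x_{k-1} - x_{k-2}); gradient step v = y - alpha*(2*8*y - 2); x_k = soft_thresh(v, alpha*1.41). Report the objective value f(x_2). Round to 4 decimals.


FISTA on f(x) = 8*x^2 - 2*x + 1.41*|x|
L = 16, alpha = 0.0291
Iteration 1: beta = 0.0, y = 4.6792 + 0.0*(4.6792 - 4.6792) = 4.6792
  grad(y) = 72.8672, v = y - alpha*grad = 2.5588
  prox(v) = soft_thresh(2.5588, 0.041) = 2.5177
Iteration 2: beta = 0.3333, y = 2.5177 + 0.3333*(2.5177 - 4.6792) = 1.7972
  grad(y) = 26.7559, v = y - alpha*grad = 1.0186
  prox(v) = soft_thresh(1.0186, 0.041) = 0.9776
f(x_2) = 8*0.9776^2 - 2*0.9776 + 1.41*|0.9776| = 7.0691


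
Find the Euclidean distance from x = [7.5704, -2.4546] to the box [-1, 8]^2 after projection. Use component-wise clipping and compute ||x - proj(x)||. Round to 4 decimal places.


Project each component onto [-1, 8].
clip(7.5704) = 7.5704, clip(-2.4546) = -1.0
Projection = [7.5704, -1.0]
Squared diffs: [0.0, 2.1159]
Distance = sqrt(2.1159) = 1.4546


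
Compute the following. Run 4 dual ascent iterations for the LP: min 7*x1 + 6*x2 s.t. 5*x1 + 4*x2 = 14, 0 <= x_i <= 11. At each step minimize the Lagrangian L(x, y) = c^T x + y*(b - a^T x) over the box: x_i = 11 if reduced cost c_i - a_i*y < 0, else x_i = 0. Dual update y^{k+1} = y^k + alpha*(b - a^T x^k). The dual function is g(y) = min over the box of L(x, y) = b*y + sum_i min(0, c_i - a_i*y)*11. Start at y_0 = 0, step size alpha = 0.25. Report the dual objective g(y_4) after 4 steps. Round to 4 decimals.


Dual ascent for LP: min 7*x1 + 6*x2, 5*x1 + 4*x2 = 14, 0 <= x_i <= 11
Step 1: y^k = 0.0, reduced costs: (7.0, 6.0)
  x^k = (0.0, 0.0), subgradient = b - a^T x = 14.0
  y^{k+1} = 0.0 + 0.25*14.0 = 3.5
Step 2: y^k = 3.5, reduced costs: (-10.5, -8.0)
  x^k = (11.0, 11.0), subgradient = b - a^T x = -85.0
  y^{k+1} = 3.5 + 0.25*-85.0 = -17.75
Step 3: y^k = -17.75, reduced costs: (95.75, 77.0)
  x^k = (0.0, 0.0), subgradient = b - a^T x = 14.0
  y^{k+1} = -17.75 + 0.25*14.0 = -14.25
Step 4: y^k = -14.25, reduced costs: (78.25, 63.0)
  x^k = (0.0, 0.0), subgradient = b - a^T x = 14.0
  y^{k+1} = -14.25 + 0.25*14.0 = -10.75
Dual objective at y_4 = -10.75: reduced costs (60.75, 49.0), box minimizer x = (0.0, 0.0)
g(y_4) = b*y + (c1 - a1*y)*x1 + (c2 - a2*y)*x2 = 14*(-10.75) + 60.75*0.0 + 49.0*0.0 = -150.5 + 0.0 + 0.0 = -150.5


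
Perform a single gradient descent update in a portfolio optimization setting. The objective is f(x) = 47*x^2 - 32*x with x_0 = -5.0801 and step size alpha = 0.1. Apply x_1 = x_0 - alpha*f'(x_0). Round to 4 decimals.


We compute the gradient at x_0 and apply the update.
f'(x) = 94*x - 32
f'(-5.0801) = 94*-5.0801 - 32 = -509.5294
x_1 = -5.0801 - 0.1*-509.5294 = 45.8728


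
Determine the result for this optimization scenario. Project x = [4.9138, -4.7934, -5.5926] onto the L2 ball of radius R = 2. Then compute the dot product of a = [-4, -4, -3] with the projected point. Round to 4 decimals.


Step 1: Compute ||x|| (intermediates to 6 decimals).
||x|| = sqrt(4.9138^2 + (-4.7934)^2 + (-5.5926)^2) = 8.854337
Step 2: Project.
Since ||x|| > R, scale = R/||x|| = 2/8.854337 = 0.225878, proj(x) = scale * x
proj(x) = [1.109919, -1.082724, -1.263245]
Step 3: Dot product.
a^T * proj(x) = -4*1.109919 - 4*(-1.082724) - 3*(-1.263245) = 3.681


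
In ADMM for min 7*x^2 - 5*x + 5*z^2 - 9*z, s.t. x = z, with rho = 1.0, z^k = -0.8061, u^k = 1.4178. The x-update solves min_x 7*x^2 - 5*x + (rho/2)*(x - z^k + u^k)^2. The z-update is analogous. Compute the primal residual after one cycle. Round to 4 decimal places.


ADMM iteration with rho = 1.0, z^k = -0.8061, u^k = 1.4178
Step 1: x-update.
Minimize 7*x^2 - 5*x + (1.0/2)*(x + 0.8061 + 1.4178)^2
FOC: (2*7 + 1.0)*x = 5 + 1.0*(-0.8061 - 1.4178)
x^{k+1} = 0.1851
Step 2: z-update.
Minimize 5*z^2 - 9*z + (1.0/2)*(0.1851 - z + 1.4178)^2
FOC: (2*5 + 1.0)*z = 9 + 1.0*(0.1851 + 1.4178)
z^{k+1} = 0.9639
Step 3: u-update.
u^{k+1} = 1.4178 + 0.1851 - 0.9639 = 0.639
Step 4: Primal residual = |0.1851 - 0.9639| = 0.7788


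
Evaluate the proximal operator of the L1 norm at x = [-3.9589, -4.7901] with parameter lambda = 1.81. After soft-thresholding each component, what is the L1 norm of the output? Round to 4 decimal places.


Soft-thresholding with lambda = 1.81:
prox(-3.9589) = sign(-3.9589)*max(|-3.9589| - 1.81, 0) = -2.1489
prox(-4.7901) = sign(-4.7901)*max(|-4.7901| - 1.81, 0) = -2.9801
prox(x) = [-2.1489, -2.9801]
||prox(x)||_1 = 2.1489 + 2.9801 = 5.129


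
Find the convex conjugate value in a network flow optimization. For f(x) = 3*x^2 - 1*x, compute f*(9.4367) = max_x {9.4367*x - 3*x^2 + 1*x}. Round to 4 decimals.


f*(y) = sup_x {y*x - a*x^2 - b*x} = sup_x {(y-b)*x - a*x^2}
FOC: (y - b) - 2a*x = 0 => x* = (y - b)/(2a)
x* = (9.4367 + 1)/(2*3) = 1.7395
f*(9.4367) = (y-b)^2/(4a) = (9.4367 + 1)^2/(4*3)
= 108.9247/12 = 9.0771


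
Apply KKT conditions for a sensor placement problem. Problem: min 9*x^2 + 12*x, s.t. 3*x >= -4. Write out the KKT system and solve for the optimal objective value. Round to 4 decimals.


Step 1: Try lambda = 0 (constraint inactive).
Stationarity: 2*9*x + 12 = 0
x* = -12/(2*9) = -2/3 = -0.6667 (rounded; the exact value -2/3 is used below)
Check constraint: 3*-0.6667 = -2.0001 >= -4 -- satisfied.
Step 2: Compute optimal value.
f(x*) = 9*(-2/3)^2 + 12*(-2/3) = -4.0


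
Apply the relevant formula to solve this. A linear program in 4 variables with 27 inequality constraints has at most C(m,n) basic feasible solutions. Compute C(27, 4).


Each vertex corresponds to some choice of n active constraints out of m, so the number of vertices is at most C(m, n) = m! / (n!(m-n)!).
m = 27, n = 4
Numerator: 27 * 26 * 25 * 24
Denominator: 4! = 24
C(27, 4) = 17550


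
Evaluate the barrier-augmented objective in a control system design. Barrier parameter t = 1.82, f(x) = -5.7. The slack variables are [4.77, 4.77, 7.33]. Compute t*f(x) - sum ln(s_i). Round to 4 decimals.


Step 1: Compute log-barrier.
ln values: [1.5623, 1.5623, 1.992]
phi = -(1.5623 + 1.5623 + 1.992) = -5.1167
Step 2: Compute augmented objective.
t*f(x) = 1.82*-5.7 = -10.374
Total = -10.374 - 5.1167 = -15.4907


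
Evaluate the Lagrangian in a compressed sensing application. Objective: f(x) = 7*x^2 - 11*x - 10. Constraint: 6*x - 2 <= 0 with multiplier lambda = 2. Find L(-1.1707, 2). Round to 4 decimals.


Step 1: Evaluate f(x).
f(-1.1707) = 7*(-1.1707)^2 - 11*(-1.1707) - 10 = 12.4715
Step 2: Evaluate g(x).
g(-1.1707) = 6*-1.1707 - 2 = -9.0242
Step 3: Compute Lagrangian.
L = 12.4715 + 2*-9.0242 = -5.5769


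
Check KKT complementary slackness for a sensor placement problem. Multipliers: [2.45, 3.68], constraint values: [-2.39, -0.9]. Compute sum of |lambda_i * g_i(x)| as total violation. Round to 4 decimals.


KKT complementary slackness check:
lambda_1 * g_1 = 2.45 * -2.39 = -5.8555
lambda_2 * g_2 = 3.68 * -0.9 = -3.312
Total violation = 5.8555 + 3.312 = 9.1675


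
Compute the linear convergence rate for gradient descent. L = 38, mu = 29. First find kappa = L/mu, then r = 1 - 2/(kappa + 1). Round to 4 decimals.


Step 1: Compute the condition number.
kappa = L/mu = 38/29 = 1.3103
Step 2: Compute the convergence rate.
r = 1 - 2/(kappa + 1) = 1 - 2*mu/(L + mu) = (L - mu)/(L + mu) = 9/67 = 0.1343


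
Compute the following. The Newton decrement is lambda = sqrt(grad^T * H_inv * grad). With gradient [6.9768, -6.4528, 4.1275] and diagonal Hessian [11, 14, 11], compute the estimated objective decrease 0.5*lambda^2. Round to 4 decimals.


Step 1: H is diagonal, so H^(-1) * g = [0.6343, -0.4609, 0.3752].
Step 2: g^T H^(-1) g = sum_i g_i^2 / H_ii
  = (6.9768)^2/11 + (-6.4528)^2/14 + (4.1275)^2/11
  = 4.4251 + 2.9742 + 1.5488 = 8.948
Step 3: Objective decrease = 0.5 * g^T H^(-1) g = 4.474


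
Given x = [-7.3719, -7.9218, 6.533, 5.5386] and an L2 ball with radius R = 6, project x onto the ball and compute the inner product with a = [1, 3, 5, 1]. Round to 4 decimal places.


Step 1: Compute ||x|| (intermediates to 6 decimals).
||x|| = sqrt((-7.3719)^2 + (-7.9218)^2 + 6.533^2 + 5.5386^2) = 13.80058
Step 2: Project.
Since ||x|| > R, scale = R/||x|| = 6/13.80058 = 0.434764, proj(x) = scale * x
proj(x) = [-3.205037, -3.444113, 2.840313, 2.407984]
Step 3: Dot product.
a^T * proj(x) = 1*(-3.205037) + 3*(-3.444113) + 5*2.840313 + 1*2.407984 = 3.0722


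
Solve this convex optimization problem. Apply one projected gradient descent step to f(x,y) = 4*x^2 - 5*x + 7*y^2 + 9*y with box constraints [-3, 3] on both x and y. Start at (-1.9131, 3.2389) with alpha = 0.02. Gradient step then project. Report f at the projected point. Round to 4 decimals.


Step 1: Compute gradient at (-1.9131, 3.2389).
grad_x = 2*4*-1.9131 - 5 = -20.3048
grad_y = 2*7*3.2389 + 9 = 54.3446
Step 2: Gradient step.
x_raw = -1.9131 - 0.02*-20.3048 = -1.507
y_raw = 3.2389 - 0.02*54.3446 = 2.152
Step 3: Project onto [-3, 3].
x_proj = clip(-1.507) = -1.507
y_proj = clip(2.152) = 2.152
Step 4: Evaluate f.
f(-1.507, 2.152) = 68.4053


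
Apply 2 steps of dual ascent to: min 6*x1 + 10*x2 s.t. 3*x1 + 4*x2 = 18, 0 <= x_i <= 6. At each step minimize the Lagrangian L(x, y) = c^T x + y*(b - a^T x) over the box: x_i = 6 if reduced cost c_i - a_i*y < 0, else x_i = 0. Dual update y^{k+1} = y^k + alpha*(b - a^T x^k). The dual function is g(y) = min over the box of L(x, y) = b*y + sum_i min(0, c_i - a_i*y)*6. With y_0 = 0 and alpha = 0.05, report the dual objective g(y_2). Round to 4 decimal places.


Dual ascent for LP: min 6*x1 + 10*x2, 3*x1 + 4*x2 = 18, 0 <= x_i <= 6
Step 1: y^k = 0.0, reduced costs: (6.0, 10.0)
  x^k = (0.0, 0.0), subgradient = b - a^T x = 18.0
  y^{k+1} = 0.0 + 0.05*18.0 = 0.9
Step 2: y^k = 0.9, reduced costs: (3.3, 6.4)
  x^k = (0.0, 0.0), subgradient = b - a^T x = 18.0
  y^{k+1} = 0.9 + 0.05*18.0 = 1.8
Dual objective at y_2 = 1.8: reduced costs (0.6, 2.8), box minimizer x = (0.0, 0.0)
g(y_2) = b*y + (c1 - a1*y)*x1 + (c2 - a2*y)*x2 = 18*1.8 + 0.6*0.0 + 2.8*0.0 = 32.4 + 0.0 + 0.0 = 32.4


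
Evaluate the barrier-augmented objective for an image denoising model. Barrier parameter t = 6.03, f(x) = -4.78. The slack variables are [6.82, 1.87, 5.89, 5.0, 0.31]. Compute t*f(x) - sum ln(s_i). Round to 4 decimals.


Step 1: Compute log-barrier.
ln values: [1.9199, 0.6259, 1.7733, 1.6094, -1.1712]
phi = -(1.9199 + 0.6259 + 1.7733 + 1.6094 - 1.1712) = -4.7573
Step 2: Compute augmented objective.
t*f(x) = 6.03*-4.78 = -28.8234
Total = -28.8234 - 4.7573 = -33.5807


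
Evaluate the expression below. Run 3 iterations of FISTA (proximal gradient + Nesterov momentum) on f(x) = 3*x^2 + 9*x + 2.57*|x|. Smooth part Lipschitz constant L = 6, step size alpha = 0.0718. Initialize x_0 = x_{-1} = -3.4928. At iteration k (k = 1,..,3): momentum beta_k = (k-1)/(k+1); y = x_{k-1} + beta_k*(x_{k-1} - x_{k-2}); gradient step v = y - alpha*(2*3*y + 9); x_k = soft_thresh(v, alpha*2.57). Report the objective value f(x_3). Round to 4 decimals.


FISTA on f(x) = 3*x^2 + 9*x + 2.57*|x|
L = 6, alpha = 0.0718
Iteration 1: beta = 0.0, y = -3.4928 + 0.0*(-3.4928 + 3.4928) = -3.4928
  grad(y) = -11.9568, v = y - alpha*grad = -2.6343
  prox(v) = soft_thresh(-2.6343, 0.1845) = -2.4498
Iteration 2: beta = 0.3333, y = -2.4498 + 0.3333*(-2.4498 + 3.4928) = -2.1021
  grad(y) = -3.6126, v = y - alpha*grad = -1.8427
  prox(v) = soft_thresh(-1.8427, 0.1845) = -1.6582
Iteration 3: beta = 0.5, y = -1.6582 + 0.5*(-1.6582 + 2.4498) = -1.2624
  grad(y) = 1.4256, v = y - alpha*grad = -1.3648
  prox(v) = soft_thresh(-1.3648, 0.1845) = -1.1802
f(x_3) = 3*(-1.1802)^2 + 9*(-1.1802) + 2.57*|-1.1802| = -3.4101


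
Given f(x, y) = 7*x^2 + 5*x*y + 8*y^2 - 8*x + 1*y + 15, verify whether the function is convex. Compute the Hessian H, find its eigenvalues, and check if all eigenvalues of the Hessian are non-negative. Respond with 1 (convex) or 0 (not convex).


The Hessian of f(x,y) = 7*x^2 + 5*x*y + 8*y^2 - 8*x + 1*y + 15 is:
H = [[14, 5], [5, 16]]
Trace = 14 + 16 = 30
Determinant = 14*16 - (5)^2 = 199
Discriminant = (30)^2 - 4*199 = 104.0
Eigenvalues: lambda_1 = 9.901, lambda_2 = 20.099
The function is convex.

1


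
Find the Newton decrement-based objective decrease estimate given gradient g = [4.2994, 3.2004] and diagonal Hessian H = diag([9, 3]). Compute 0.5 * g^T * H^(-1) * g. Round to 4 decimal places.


Step 1: H is diagonal, so H^(-1) * g = [0.4777, 1.0668].
Step 2: g^T H^(-1) g = sum_i g_i^2 / H_ii
  = (4.2994)^2/9 + (3.2004)^2/3
  = 2.0539 + 3.4142 = 5.4681
Step 3: Objective decrease = 0.5 * g^T H^(-1) g = 2.734


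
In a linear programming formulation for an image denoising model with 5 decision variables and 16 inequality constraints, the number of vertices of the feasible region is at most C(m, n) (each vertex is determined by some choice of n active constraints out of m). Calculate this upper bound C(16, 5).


Each vertex corresponds to some choice of n active constraints out of m, so the number of vertices is at most C(m, n) = m! / (n!(m-n)!).
m = 16, n = 5
Numerator: 16 * 15 * 14 * 13 * 12
Denominator: 5! = 120
C(16, 5) = 4368


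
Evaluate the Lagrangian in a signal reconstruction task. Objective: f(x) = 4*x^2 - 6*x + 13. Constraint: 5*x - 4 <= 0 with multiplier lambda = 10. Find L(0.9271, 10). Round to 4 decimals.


Step 1: Evaluate f(x).
f(0.9271) = 4*0.9271^2 - 6*0.9271 + 13 = 10.8755
Step 2: Evaluate g(x).
g(0.9271) = 5*0.9271 - 4 = 0.6355
Step 3: Compute Lagrangian.
L = 10.8755 + 10*0.6355 = 17.2305


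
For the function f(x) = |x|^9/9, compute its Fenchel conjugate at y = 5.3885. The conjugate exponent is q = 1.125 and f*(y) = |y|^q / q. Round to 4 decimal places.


The conjugate exponent q satisfies 1/p + 1/q = 1.
p = 9, so q = 9/(9 - 1) = 1.125
|y|^q = 5.3885^1.125 = 6.6512
f*(5.3885) = 6.6512 / 1.125 = 5.9122


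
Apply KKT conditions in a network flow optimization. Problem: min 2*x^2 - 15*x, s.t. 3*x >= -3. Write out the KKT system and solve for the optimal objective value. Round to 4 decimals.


Step 1: Try lambda = 0 (constraint inactive).
Stationarity: 2*2*x - 15 = 0
x* = 15/(2*2) = 3.75
Check constraint: 3*3.75 = 11.25 >= -3 -- satisfied.
Step 2: Compute optimal value.
f(x*) = 2*3.75^2 - 15*3.75 = -28.125


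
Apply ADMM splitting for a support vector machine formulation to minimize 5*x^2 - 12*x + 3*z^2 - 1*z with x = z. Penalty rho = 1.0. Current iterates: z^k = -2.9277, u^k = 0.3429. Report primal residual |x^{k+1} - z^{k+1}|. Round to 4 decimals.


ADMM iteration with rho = 1.0, z^k = -2.9277, u^k = 0.3429
Step 1: x-update.
Minimize 5*x^2 - 12*x + (1.0/2)*(x + 2.9277 + 0.3429)^2
FOC: (2*5 + 1.0)*x = 12 + 1.0*(-2.9277 - 0.3429)
x^{k+1} = 0.7936
Step 2: z-update.
Minimize 3*z^2 - 1*z + (1.0/2)*(0.7936 - z + 0.3429)^2
FOC: (2*3 + 1.0)*z = 1 + 1.0*(0.7936 + 0.3429)
z^{k+1} = 0.3052
Step 3: u-update.
u^{k+1} = 0.3429 + 0.7936 - 0.3052 = 0.8313
Step 4: Primal residual = |0.7936 - 0.3052| = 0.4884


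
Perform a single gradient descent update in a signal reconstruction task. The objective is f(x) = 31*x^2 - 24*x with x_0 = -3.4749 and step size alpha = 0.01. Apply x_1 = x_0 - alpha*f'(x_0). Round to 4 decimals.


We compute the gradient at x_0 and apply the update.
f'(x) = 62*x - 24
f'(-3.4749) = 62*-3.4749 - 24 = -239.4438
x_1 = -3.4749 - 0.01*-239.4438 = -1.0805


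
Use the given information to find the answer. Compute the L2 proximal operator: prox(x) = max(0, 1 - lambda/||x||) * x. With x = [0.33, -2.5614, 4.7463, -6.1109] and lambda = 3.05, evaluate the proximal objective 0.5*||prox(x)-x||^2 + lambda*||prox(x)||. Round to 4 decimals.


Step 1: Compute ||x||.
||x|| = 8.1572
Step 2: Compute scaling factor.
scale = max(0, 1 - 3.05/8.1572) = 0.6261
Step 3: prox(x) = [0.2066, -1.6037, 2.9716, -3.826]
||prox(x)|| = 5.1072
Step 4: Proximal objective.
0.5*||prox-x||^2 = 4.6513
lambda*||prox|| = 15.577
Total = 20.2283
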